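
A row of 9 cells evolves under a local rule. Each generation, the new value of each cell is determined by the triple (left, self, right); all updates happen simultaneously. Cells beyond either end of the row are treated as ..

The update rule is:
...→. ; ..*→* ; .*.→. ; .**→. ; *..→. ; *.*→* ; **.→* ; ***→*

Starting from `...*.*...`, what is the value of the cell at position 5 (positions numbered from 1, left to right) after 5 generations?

.

..*.*....
.*.*.....
*.*......
.*.......
*........
position 5 holds .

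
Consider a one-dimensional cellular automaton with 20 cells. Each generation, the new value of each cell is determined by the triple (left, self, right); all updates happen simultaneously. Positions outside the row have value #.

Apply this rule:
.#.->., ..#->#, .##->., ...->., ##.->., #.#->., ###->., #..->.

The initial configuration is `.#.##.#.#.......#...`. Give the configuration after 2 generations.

..............#...#.

...............#...#
..............#...#.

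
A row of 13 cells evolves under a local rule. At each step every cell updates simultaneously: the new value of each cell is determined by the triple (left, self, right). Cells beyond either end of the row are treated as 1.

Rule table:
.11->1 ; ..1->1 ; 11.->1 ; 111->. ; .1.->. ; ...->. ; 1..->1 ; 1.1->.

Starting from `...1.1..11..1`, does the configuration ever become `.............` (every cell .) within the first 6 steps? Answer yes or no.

1.1...1111111
1..1.11......
111..111....1
..1111.11..11
111..1.11111.
..111..1...1.
step 6 is ..111..1...1., still not uniform .

no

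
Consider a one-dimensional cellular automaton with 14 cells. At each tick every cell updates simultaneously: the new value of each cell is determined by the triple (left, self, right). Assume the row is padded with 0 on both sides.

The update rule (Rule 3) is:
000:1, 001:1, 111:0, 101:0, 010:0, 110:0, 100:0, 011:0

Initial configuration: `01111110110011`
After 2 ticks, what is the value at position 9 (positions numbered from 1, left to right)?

1

tick 1: 10000000000100
tick 2: 00111111111001
position 9 holds 1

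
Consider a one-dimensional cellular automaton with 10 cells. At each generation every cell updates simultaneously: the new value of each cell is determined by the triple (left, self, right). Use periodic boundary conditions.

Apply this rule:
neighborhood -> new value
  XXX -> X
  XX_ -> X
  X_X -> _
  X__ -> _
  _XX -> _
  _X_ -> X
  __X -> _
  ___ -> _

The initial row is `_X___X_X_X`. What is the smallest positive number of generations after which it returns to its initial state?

generation 1: _X___X_X_X

1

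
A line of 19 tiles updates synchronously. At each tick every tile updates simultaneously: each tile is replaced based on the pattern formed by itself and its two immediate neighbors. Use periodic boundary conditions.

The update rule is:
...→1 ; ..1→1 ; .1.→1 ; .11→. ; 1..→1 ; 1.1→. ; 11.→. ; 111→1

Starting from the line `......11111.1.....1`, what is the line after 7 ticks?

.1111..11..1..1...1

111111.111..1111111
11111...1.11.111111
1111.1111.....11111
111...11.11111.1111
11.111....111...111
1...1.1111.1.111.11
.1111..11..1..1...1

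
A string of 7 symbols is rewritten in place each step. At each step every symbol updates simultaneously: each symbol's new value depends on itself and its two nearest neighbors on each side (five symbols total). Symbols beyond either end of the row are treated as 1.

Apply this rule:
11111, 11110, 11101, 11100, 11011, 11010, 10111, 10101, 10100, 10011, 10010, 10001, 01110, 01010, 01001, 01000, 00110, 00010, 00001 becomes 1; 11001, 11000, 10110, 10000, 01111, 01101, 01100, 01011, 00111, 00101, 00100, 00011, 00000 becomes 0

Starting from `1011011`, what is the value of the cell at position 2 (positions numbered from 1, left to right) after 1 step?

1100110
position 2 holds 1

1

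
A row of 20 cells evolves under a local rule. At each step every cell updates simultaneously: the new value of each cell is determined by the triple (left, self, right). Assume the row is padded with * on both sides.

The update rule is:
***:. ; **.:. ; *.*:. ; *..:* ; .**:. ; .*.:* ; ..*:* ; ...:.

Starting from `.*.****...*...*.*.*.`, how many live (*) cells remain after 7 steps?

4

step 1: .*.....*.***.**.*.*.
step 2: .**...**........*.*.
step 3: ...*.*..*......**.*.
step 4: *.**.*****....*...*.
step 5: ..........*..***.**.
step 6: *........****.......
step 7: .*......*....*.....*
count of *: 4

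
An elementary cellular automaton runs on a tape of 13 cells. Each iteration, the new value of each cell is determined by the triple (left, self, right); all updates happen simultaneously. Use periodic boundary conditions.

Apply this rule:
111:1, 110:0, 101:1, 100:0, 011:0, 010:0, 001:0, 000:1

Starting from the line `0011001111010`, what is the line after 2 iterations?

0011110001000

1000000110100
0011110001000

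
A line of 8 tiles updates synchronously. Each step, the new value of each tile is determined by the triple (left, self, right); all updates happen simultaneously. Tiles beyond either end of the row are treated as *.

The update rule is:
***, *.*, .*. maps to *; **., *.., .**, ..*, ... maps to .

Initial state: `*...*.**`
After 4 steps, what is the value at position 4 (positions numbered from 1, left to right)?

....**.*
......*.
......**
.......*
position 4 holds .

.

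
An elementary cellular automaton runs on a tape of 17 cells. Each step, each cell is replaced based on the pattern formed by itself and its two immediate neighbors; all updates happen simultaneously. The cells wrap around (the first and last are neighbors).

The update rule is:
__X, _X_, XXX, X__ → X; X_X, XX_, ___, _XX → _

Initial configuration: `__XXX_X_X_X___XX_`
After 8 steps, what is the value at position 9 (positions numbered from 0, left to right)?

_X_X__X_X_XX_X__X
_X_XXXX_X____XXXX
_X__XX__XX__X_XX_
XXXX__XX__XXX___X
XXX_XX__XX_X_X_X_
_X____XX___X_X_X_
XXX__X__X_XX_X_XX
XX_XXXXXX____X__X
position 9 holds _

_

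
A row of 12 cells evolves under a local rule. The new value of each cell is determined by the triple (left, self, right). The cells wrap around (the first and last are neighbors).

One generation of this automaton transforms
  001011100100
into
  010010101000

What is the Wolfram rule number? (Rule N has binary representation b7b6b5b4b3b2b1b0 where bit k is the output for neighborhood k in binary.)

74

position 5: 111 → 0  (bit 7 = 0)
position 6: 110 → 1  (bit 6 = 1)
position 3: 101 → 0  (bit 5 = 0)
position 7: 100 → 0  (bit 4 = 0)
position 4: 011 → 1  (bit 3 = 1)
position 2: 010 → 0  (bit 2 = 0)
position 1: 001 → 1  (bit 1 = 1)
position 0: 000 → 0  (bit 0 = 0)
bits b7..b0 = 01001010 = 74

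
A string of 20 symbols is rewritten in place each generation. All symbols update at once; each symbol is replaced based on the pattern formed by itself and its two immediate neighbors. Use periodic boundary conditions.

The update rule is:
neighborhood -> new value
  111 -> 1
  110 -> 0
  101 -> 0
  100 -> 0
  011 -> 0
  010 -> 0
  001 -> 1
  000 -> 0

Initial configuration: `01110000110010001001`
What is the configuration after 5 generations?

00100001000100010010
01000010001000100100
10000100010001001000
00001000100010010001
00010001000100100010

00010001000100100010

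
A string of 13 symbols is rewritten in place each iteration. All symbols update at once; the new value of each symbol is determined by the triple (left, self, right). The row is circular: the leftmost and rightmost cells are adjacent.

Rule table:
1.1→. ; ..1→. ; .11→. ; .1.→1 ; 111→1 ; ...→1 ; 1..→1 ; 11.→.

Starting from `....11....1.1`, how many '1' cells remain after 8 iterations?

iteration 1: 111...111.1.1
iteration 2: 11.11..1..1..
iteration 3: .....1.11.11.
iteration 4: 1111.1......1
iteration 5: 111..111111..
iteration 6: .1.1..1111.1.
iteration 7: .1.11..11..11
iteration 8: .1...1...1...
count of 1: 3

3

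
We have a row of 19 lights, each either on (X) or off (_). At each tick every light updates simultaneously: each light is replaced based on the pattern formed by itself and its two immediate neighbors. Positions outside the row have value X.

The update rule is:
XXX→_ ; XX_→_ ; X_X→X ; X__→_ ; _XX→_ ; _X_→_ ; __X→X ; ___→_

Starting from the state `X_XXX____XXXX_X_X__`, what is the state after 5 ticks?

____X____X_X__X_X_X

_X______X____X_X__X
X______X____X_X__X_
______X____X_X__X_X
_____X____X_X__X_X_
____X____X_X__X_X_X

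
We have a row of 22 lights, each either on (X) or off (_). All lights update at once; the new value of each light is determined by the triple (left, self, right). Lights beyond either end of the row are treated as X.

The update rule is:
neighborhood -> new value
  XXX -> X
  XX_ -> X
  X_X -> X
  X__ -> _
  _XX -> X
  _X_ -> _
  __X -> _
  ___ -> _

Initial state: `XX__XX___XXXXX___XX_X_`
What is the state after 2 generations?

XX__XX___XXXXX___XXXXX

XX__XX___XXXXX___XXX_X
XX__XX___XXXXX___XXXXX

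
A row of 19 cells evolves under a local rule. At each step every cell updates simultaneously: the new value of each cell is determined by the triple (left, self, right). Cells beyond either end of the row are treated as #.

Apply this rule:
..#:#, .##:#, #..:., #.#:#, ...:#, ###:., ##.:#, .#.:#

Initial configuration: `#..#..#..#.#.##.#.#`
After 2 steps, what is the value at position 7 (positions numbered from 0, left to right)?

#

step 1: #.##.##.###########
step 2: #########..........
position 7 holds #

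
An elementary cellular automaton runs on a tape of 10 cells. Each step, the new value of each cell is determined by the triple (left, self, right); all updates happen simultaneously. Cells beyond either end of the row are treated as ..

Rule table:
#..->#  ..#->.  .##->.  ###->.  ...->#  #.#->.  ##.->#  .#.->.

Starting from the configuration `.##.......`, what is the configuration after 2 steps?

step 1: ..########
step 2: #........#

#........#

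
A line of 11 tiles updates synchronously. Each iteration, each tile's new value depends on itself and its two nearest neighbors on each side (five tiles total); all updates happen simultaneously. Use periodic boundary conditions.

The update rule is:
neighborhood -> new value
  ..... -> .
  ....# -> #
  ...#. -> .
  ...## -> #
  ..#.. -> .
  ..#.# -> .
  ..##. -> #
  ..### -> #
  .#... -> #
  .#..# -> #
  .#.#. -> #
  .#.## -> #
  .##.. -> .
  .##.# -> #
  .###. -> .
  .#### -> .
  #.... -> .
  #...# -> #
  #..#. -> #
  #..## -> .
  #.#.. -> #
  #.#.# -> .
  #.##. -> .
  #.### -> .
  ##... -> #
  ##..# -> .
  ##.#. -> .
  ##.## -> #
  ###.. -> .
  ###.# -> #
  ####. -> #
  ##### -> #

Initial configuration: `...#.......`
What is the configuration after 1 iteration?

.#..#......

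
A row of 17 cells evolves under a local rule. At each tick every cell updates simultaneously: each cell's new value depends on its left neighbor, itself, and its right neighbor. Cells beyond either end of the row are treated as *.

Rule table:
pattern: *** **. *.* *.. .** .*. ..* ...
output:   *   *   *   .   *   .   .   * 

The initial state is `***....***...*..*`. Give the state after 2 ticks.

***********..**.*

***.**.***.*....*
***********..**.*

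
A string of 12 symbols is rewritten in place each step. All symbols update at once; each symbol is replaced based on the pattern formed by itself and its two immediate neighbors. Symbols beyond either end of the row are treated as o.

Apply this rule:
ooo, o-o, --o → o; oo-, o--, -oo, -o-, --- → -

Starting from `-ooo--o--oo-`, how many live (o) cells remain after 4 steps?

4

step 1: o-o--o--o--o
step 2: -o--o--o--o-
step 3: o--o--o--o-o
step 4: --o--o--o-o-
count of o: 4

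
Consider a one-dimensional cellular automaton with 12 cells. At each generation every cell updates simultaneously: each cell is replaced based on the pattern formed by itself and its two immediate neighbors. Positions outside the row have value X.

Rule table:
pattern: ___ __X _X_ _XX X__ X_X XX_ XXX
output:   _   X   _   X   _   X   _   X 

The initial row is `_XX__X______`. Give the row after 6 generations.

______XXXXXX

XX__X______X
X__X______XX
__X______XXX
_X______XXXX
X______XXXXX
______XXXXXX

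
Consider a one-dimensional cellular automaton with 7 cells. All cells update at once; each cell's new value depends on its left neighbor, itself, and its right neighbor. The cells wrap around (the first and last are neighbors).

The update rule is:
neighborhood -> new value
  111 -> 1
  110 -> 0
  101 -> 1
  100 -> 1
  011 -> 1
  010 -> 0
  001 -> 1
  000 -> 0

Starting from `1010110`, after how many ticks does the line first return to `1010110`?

7

tick 1: 0101101
tick 2: 1011010
tick 3: 0110101
tick 4: 1101010
tick 5: 1010101
tick 6: 0101011
tick 7: 1010110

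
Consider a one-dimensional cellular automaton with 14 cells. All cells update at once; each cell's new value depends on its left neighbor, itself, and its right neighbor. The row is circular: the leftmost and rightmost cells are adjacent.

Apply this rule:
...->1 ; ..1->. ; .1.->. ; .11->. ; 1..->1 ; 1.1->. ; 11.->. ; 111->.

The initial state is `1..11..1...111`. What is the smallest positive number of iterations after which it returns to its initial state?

iteration 1: .1...1..11....
iteration 2: ..11..1...1111
iteration 3: 1...1..11.....
iteration 4: .11..1...1111.
iteration 5: ...1..11.....1
iteration 6: 11..1...1111..
iteration 7: ..1..11.....1.
iteration 8: 1..1...1111..1
iteration 9: .1..11.....1..
iteration 10: ..1...1111..11
iteration 11: 1..11.....1...
iteration 12: .1...1111..11.
iteration 13: ..11.....1...1
iteration 14: 1...1111..11..
iteration 15: .11.....1...1.
iteration 16: ...1111..11..1
iteration 17: 11.....1...1..
iteration 18: ..1111..11..1.
iteration 19: 1.....1...1..1
iteration 20: .1111..11..1..
iteration 21: .....1...1..11
iteration 22: 1111..11..1...
iteration 23: ....1...1..11.
iteration 24: 111..11..1...1
iteration 25: ...1...1..11..
iteration 26: 11..11..1...11
iteration 27: ..1...1..11...
iteration 28: 1..11..1...111

28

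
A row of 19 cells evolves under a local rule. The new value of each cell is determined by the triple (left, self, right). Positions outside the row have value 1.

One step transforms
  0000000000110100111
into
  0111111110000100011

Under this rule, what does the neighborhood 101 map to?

0

At position 12 the neighborhood is 101; the next row has 0 there.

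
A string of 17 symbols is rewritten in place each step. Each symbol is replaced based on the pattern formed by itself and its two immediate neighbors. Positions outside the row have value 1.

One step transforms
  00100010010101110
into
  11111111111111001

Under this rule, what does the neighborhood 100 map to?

1

At position 0 the neighborhood is 100; the next row has 1 there.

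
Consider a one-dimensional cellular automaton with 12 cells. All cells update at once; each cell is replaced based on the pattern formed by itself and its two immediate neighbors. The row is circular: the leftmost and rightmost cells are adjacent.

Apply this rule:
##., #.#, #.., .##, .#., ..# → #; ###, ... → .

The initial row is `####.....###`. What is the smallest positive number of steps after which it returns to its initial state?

14

...##...##..
..####.####.
.##..###..##
######.#####
.....###....
....##.##...
...#######..
..##.....##.
.####...####
##..##.##..#
.###########
##.........#
.##.......##
####.....###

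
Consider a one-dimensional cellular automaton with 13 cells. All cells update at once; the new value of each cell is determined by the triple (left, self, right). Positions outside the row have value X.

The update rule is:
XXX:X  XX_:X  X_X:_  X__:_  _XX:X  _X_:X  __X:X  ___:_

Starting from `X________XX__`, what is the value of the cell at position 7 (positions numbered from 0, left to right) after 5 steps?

X

step 1: X_______XXX_X
step 2: X______XXXX_X
step 3: X_____XXXXX_X
step 4: X____XXXXXX_X
step 5: X___XXXXXXX_X
position 7 holds X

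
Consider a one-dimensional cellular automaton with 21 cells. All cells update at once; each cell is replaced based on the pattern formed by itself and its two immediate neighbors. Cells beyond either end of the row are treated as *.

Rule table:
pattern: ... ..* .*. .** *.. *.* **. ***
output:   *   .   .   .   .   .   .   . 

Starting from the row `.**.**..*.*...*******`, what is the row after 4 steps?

.**********...******.

............*........
.**********...******.
............*........  (repeats step 1; period 2)
step 4: .**********...******.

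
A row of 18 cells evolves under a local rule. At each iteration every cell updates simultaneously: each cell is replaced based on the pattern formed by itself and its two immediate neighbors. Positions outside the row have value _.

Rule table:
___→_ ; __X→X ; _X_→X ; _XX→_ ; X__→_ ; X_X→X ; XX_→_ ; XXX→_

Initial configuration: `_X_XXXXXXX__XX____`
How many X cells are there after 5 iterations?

1

XXX________X______
__________XX______
_________X________
________XX________
_______X__________
count of X: 1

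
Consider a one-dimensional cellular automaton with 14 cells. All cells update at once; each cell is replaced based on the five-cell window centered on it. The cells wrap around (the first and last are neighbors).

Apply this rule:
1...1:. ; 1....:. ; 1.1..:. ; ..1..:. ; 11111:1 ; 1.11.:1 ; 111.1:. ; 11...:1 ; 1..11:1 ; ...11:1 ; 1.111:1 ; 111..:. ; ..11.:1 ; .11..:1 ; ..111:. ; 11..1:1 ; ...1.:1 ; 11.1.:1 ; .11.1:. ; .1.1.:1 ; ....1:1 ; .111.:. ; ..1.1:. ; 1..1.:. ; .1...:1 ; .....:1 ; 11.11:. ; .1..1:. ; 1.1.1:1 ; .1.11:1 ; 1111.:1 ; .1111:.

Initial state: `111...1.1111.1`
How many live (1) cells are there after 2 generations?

9

.1.1.1.11.1..1
11111111.1....
count of 1: 9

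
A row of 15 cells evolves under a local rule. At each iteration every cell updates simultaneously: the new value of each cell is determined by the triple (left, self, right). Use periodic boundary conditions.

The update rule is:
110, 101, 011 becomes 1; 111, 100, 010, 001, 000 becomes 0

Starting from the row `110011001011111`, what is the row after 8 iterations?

000011000110000

iteration 1: 010011000110000
iteration 2: 000011000110000
iteration 3: 000011000110000  (fixed point — unchanged through iteration 8)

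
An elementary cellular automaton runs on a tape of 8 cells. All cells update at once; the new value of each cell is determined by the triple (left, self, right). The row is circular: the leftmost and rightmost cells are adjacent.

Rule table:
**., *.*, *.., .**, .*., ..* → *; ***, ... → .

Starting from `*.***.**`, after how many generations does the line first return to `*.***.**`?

2

generation 1: ***.***.
generation 2: *.***.**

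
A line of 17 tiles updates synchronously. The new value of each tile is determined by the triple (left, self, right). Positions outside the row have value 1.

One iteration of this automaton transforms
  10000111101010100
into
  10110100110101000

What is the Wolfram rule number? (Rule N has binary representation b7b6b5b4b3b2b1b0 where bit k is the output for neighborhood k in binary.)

105

position 6: 111 → 0  (bit 7 = 0)
position 0: 110 → 1  (bit 6 = 1)
position 9: 101 → 1  (bit 5 = 1)
position 1: 100 → 0  (bit 4 = 0)
position 5: 011 → 1  (bit 3 = 1)
position 10: 010 → 0  (bit 2 = 0)
position 4: 001 → 0  (bit 1 = 0)
position 2: 000 → 1  (bit 0 = 1)
bits b7..b0 = 01101001 = 105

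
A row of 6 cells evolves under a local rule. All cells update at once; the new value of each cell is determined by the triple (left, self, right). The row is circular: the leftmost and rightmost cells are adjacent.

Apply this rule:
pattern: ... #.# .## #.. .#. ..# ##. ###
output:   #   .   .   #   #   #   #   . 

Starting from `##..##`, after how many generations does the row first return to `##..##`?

12

generation 1: .###..
generation 2: #..###
generation 3: ###...
generation 4: ..####
generation 5: ##...#
generation 6: .####.
generation 7: #...##
generation 8: ####..
generation 9: ...###
generation 10: ###..#
generation 11: ..###.
generation 12: ##..##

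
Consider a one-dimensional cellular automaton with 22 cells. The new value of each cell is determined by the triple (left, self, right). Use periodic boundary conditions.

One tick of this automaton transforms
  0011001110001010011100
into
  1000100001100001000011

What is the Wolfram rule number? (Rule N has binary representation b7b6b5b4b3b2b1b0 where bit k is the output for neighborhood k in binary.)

position 7: 111 → 0  (bit 7 = 0)
position 3: 110 → 0  (bit 6 = 0)
position 13: 101 → 0  (bit 5 = 0)
position 4: 100 → 1  (bit 4 = 1)
position 2: 011 → 0  (bit 3 = 0)
position 12: 010 → 0  (bit 2 = 0)
position 1: 001 → 0  (bit 1 = 0)
position 0: 000 → 1  (bit 0 = 1)
bits b7..b0 = 00010001 = 17

17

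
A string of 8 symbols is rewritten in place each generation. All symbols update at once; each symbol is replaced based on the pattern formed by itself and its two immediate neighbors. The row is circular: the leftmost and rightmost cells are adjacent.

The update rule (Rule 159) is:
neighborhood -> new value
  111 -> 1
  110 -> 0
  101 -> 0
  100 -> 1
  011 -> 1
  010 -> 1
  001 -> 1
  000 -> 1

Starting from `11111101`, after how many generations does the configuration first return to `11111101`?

generation 1: 11111001
generation 2: 11110111
generation 3: 11100111
generation 4: 11011111
generation 5: 10011111
generation 6: 01111111
generation 7: 01111110
generation 8: 11111101

8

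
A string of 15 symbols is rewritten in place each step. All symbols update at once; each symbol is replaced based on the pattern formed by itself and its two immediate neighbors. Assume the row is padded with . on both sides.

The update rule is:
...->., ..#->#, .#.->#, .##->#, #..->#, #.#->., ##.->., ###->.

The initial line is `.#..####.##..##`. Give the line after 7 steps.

#####....#.###.
#....#..##.#..#
##..#####..####
#.###....###...
#.#..#..##..#..
#.#######.####.
#.#.......#...#

#.#.......#...#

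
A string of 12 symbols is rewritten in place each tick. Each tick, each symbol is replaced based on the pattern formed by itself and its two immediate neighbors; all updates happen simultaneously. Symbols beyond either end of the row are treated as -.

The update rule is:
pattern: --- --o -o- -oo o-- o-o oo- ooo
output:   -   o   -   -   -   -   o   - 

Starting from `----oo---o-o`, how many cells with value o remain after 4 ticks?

tick 1: ---o-o--o---
tick 2: --o----o----
tick 3: -o----o-----
tick 4: o----o------
count of o: 2

2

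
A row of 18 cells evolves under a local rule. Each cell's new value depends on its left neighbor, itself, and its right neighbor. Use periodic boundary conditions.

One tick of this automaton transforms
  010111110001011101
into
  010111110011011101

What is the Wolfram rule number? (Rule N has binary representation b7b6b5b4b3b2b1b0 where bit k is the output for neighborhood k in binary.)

position 4: 111 → 1  (bit 7 = 1)
position 7: 110 → 1  (bit 6 = 1)
position 0: 101 → 0  (bit 5 = 0)
position 8: 100 → 0  (bit 4 = 0)
position 3: 011 → 1  (bit 3 = 1)
position 1: 010 → 1  (bit 2 = 1)
position 10: 001 → 1  (bit 1 = 1)
position 9: 000 → 0  (bit 0 = 0)
bits b7..b0 = 11001110 = 206

206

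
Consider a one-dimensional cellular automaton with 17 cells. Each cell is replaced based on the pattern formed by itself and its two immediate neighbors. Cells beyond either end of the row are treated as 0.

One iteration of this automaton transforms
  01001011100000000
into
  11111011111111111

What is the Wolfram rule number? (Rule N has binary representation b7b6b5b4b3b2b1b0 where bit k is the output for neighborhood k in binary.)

position 7: 111 → 1  (bit 7 = 1)
position 8: 110 → 1  (bit 6 = 1)
position 5: 101 → 0  (bit 5 = 0)
position 2: 100 → 1  (bit 4 = 1)
position 6: 011 → 1  (bit 3 = 1)
position 1: 010 → 1  (bit 2 = 1)
position 0: 001 → 1  (bit 1 = 1)
position 10: 000 → 1  (bit 0 = 1)
bits b7..b0 = 11011111 = 223

223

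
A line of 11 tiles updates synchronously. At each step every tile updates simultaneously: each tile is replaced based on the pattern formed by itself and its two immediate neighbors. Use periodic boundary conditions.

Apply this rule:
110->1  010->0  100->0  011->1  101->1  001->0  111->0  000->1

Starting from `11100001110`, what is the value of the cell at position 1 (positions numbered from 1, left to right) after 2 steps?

10101101011
11011110110
position 1 holds 1

1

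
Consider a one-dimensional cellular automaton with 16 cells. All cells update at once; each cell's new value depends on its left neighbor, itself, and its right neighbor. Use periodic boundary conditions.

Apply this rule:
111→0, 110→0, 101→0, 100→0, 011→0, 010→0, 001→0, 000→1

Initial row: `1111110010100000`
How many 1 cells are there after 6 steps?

0000000000001110
1111111111100000
0000000000001110  (repeats step 1; period 2)
step 6: 1111111111100000
count of 1: 11

11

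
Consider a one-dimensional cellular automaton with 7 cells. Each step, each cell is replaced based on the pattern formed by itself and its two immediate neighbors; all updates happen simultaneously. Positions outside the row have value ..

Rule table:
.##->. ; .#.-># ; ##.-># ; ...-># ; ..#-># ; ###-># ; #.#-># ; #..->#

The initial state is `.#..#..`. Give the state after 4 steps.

step 1: #######
step 2: .######
step 3: #.#####
step 4: ##.####

##.####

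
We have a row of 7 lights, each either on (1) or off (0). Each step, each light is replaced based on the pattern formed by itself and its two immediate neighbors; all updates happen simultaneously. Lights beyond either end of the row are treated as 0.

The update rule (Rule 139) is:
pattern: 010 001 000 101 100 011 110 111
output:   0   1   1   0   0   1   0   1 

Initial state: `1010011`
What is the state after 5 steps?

0000110
1111100
1111001
1110010
1100100

1100100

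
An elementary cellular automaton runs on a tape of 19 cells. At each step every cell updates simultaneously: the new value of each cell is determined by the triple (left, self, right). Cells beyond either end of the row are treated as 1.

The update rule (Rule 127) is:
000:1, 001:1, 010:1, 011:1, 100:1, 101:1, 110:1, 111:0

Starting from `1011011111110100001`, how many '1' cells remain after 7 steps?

14

1111110000011111111
0000011111110000000
1111110000011111111  (repeats step 1; period 2)
step 7: 1111110000011111111
count of 1: 14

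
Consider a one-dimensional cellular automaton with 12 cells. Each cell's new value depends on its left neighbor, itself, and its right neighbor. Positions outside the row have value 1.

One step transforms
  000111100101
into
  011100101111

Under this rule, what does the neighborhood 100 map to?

At position 0 the neighborhood is 100; the next row has 0 there.

0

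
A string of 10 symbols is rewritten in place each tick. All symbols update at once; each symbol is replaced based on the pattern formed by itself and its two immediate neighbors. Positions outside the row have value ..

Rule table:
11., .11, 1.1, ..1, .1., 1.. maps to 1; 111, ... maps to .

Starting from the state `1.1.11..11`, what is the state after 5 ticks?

1.11..11.1

tick 1: 1111111111
tick 2: 1........1
tick 3: 11......11
tick 4: 111....111
tick 5: 1.11..11.1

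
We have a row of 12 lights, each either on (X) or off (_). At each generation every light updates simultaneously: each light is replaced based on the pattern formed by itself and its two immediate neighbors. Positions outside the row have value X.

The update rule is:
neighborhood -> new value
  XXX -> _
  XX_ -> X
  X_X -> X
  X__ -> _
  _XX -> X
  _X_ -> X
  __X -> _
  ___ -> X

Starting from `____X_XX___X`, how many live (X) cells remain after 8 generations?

generation 1: _XX_XXXX_X_X
generation 2: XXXXX__XXXXX
generation 3: ____X__X____
generation 4: _XX_X__X_XX_
generation 5: XXXXX__XXXXX  (repeats generation 2; period 3)
generation 8: XXXXX__XXXXX
count of X: 10

10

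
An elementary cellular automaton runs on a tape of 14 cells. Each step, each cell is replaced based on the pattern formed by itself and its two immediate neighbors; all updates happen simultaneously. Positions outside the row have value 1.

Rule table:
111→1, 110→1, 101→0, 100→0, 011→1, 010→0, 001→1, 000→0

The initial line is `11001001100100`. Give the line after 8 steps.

11011111101111

11010011101001
11000111100011
11001111100111
11011111101111
11011111101111  (fixed point — unchanged through step 8)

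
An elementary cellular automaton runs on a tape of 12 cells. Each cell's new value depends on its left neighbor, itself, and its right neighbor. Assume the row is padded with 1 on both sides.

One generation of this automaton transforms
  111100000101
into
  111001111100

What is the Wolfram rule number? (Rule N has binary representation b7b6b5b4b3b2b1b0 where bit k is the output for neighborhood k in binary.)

position 0: 111 → 1  (bit 7 = 1)
position 3: 110 → 0  (bit 6 = 0)
position 10: 101 → 0  (bit 5 = 0)
position 4: 100 → 0  (bit 4 = 0)
position 11: 011 → 0  (bit 3 = 0)
position 9: 010 → 1  (bit 2 = 1)
position 8: 001 → 1  (bit 1 = 1)
position 5: 000 → 1  (bit 0 = 1)
bits b7..b0 = 10000111 = 135

135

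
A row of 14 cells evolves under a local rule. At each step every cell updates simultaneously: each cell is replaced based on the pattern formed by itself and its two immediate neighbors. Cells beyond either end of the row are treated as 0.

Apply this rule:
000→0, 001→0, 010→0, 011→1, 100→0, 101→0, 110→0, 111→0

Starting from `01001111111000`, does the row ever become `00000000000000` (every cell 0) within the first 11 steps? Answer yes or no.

yes

00001000000000
00000000000000
all cells are 0 at step 2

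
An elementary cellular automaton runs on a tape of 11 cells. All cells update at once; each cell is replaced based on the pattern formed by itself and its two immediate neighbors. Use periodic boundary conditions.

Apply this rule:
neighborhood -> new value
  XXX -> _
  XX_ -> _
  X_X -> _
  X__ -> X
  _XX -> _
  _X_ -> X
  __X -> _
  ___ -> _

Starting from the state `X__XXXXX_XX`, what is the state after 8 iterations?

iteration 1: _X_________
iteration 2: _XX________
iteration 3: ___X_______
iteration 4: ___XX______
iteration 5: _____X_____
iteration 6: _____XX____
iteration 7: _______X___
iteration 8: _______XX__

_______XX__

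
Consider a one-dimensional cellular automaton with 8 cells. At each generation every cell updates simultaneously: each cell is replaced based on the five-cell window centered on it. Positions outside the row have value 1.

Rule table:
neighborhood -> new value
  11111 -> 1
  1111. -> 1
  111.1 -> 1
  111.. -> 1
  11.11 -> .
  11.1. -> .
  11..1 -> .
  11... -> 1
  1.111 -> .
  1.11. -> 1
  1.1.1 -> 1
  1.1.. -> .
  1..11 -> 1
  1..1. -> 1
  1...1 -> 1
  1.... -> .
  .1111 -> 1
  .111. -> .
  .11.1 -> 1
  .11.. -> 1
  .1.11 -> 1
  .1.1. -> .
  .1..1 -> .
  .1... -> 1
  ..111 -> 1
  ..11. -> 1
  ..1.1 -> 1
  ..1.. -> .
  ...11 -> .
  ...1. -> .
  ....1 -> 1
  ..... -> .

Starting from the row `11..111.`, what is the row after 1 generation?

11.11.1.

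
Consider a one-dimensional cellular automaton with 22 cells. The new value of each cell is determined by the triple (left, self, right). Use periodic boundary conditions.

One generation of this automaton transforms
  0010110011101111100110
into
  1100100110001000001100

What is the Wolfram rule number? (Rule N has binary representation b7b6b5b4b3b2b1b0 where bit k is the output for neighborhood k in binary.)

11

position 9: 111 → 0  (bit 7 = 0)
position 5: 110 → 0  (bit 6 = 0)
position 3: 101 → 0  (bit 5 = 0)
position 6: 100 → 0  (bit 4 = 0)
position 4: 011 → 1  (bit 3 = 1)
position 2: 010 → 0  (bit 2 = 0)
position 1: 001 → 1  (bit 1 = 1)
position 0: 000 → 1  (bit 0 = 1)
bits b7..b0 = 00001011 = 11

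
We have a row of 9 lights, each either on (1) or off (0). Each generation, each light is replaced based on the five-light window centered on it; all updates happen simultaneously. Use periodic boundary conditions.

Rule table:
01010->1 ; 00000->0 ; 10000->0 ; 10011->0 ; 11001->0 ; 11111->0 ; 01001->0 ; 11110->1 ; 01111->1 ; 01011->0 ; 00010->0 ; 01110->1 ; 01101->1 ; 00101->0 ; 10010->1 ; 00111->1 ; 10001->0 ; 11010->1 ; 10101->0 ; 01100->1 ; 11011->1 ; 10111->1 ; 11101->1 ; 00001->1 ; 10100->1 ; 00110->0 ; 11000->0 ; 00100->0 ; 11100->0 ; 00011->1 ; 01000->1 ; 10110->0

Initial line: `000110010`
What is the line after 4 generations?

100011111

011010101
001101010
010110111
100011111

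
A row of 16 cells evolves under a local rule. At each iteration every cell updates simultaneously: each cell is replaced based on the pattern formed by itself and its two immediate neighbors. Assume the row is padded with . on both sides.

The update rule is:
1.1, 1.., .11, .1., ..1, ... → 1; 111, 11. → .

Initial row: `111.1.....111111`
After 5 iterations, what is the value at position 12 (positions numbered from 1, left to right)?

1..11111111.....
1111.......11111
1...11111111....
11111.......1111
1....11111111...
position 12 holds 1

1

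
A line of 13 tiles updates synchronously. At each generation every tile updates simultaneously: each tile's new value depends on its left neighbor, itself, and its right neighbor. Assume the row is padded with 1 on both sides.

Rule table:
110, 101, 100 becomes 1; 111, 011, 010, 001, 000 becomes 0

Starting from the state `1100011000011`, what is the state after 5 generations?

0110001100000
1011000110000
1101100011000
0110110001100
1011011000110

1011011000110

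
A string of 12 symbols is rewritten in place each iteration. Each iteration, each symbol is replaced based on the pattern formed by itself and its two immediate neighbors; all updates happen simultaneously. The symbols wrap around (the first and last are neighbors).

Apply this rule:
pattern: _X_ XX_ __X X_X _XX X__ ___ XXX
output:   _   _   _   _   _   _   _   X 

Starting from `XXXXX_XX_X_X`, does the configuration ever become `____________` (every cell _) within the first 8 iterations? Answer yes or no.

iteration 1: XXXX________
iteration 2: _XX_________
iteration 3: ____________
all cells are _ at iteration 3

yes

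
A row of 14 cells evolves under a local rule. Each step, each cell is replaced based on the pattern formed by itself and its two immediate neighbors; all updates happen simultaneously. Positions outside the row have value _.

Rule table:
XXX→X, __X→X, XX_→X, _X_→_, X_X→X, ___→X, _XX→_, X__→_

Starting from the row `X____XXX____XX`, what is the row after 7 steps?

_X_X_XX_XXX_X_

step 1: __XXX_XX_XXX_X
step 2: XX_XXX_XX_XXX_
step 3: _XX_XXX_XX_XX_
step 4: X_XX_XXX_XX_X_
step 5: _X_XX_XXX_XX__
step 6: X_X_XX_XXX_X_X
step 7: _X_X_XX_XXX_X_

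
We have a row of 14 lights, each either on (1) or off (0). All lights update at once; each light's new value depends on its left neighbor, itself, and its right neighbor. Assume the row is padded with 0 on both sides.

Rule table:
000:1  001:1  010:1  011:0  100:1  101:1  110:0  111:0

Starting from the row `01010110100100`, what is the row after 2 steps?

00000110000000

11111001111111
00000110000000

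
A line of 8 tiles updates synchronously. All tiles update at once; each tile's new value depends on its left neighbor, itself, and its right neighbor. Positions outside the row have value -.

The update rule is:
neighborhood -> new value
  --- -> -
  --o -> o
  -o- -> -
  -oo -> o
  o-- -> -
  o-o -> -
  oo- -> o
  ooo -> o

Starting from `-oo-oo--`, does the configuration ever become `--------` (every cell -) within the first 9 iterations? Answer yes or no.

ooo-oo--
ooo-oo--  (fixed point — unchanged through iteration 9)
iteration 9 is ooo-oo--, still not uniform -

no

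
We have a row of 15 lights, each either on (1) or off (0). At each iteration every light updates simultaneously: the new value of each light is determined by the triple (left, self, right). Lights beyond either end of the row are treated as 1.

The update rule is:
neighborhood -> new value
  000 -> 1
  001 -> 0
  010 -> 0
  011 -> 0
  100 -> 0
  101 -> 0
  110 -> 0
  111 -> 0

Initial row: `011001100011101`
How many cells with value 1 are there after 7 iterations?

1

000000001000000
011111100011110
000000001000000  (repeats iteration 1; period 2)
iteration 7: 000000001000000
count of 1: 1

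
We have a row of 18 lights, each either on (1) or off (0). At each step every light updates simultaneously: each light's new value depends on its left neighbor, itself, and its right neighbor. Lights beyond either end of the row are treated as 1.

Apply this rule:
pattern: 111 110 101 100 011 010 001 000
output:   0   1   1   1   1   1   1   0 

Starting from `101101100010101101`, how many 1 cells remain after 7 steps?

step 1: 111111110111111111
step 2: 000000011100000000
step 3: 100000110110000001
step 4: 110001111111000011
step 5: 011011000001100110
step 6: 111111100011111111
step 7: 000000110110000000
count of 1: 4

4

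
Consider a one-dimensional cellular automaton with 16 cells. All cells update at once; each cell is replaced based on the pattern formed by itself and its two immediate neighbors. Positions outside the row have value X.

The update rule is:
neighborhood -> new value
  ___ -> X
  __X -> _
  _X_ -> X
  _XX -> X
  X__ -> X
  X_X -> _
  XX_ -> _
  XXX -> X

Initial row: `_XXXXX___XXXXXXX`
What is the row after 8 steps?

_X__X_X__XXXXXXX

_XXXX_XX_XXXXXXX
_XXX__X__XXXXXXX
_XX_X_XX_XXXXXXX
_X__X_X__XXXXXXX
_XX_X_XX_XXXXXXX  (repeats step 3; period 2)
step 8: _X__X_X__XXXXXXX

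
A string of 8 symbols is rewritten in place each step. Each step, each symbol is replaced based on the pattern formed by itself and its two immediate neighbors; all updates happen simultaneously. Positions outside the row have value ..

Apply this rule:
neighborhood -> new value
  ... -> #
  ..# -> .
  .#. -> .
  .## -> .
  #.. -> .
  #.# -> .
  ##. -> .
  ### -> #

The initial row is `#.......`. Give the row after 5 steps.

..######
#..####.
....##..
###....#
.#..##..

.#..##..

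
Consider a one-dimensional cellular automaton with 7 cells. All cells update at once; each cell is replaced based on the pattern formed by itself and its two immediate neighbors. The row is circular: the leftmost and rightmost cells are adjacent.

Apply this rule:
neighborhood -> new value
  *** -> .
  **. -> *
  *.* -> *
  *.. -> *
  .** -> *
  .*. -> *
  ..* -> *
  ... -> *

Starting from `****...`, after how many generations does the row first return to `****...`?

generation 1: *..****
generation 2: ****...

2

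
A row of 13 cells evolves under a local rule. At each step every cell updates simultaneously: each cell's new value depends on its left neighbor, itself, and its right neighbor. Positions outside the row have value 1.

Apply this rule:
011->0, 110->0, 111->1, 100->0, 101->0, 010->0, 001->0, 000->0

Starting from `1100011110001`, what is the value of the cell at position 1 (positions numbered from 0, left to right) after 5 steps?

step 1: 1000001100000
step 2: 0000000000000
step 3: 0000000000000  (fixed point — unchanged through step 5)
position 1 holds 0

0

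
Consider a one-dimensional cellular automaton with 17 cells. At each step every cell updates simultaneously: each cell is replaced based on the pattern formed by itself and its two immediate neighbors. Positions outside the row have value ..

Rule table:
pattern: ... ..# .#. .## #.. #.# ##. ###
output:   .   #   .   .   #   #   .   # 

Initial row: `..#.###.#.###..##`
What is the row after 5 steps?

.#.#.#.#.#.#.##..
#.#.#.#.#.#.#..#.
.#.#.#.#.#.#.##.#
#.#.#.#.#.#.#..#.  (repeats step 2; period 2)
step 5: .#.#.#.#.#.#.##.#

.#.#.#.#.#.#.##.#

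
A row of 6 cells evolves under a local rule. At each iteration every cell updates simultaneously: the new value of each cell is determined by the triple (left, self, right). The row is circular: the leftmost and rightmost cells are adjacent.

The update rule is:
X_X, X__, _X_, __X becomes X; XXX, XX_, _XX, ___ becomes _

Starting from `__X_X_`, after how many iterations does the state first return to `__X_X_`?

iteration 1: _XXXXX
iteration 2: X_____
iteration 3: XX___X
iteration 4: __X_X_

4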